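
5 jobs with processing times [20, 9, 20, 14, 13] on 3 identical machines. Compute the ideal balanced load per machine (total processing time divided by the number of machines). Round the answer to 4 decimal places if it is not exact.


Total processing time = 20 + 9 + 20 + 14 + 13 = 76
Number of machines = 3
Ideal balanced load = 76 / 3 = 25.3333

25.3333


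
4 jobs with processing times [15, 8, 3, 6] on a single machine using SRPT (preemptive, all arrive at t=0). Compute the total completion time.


Since all jobs arrive at t=0, SRPT equals SPT ordering.
SPT order: [3, 6, 8, 15]
Completion times:
  Job 1: p=3, C=3
  Job 2: p=6, C=9
  Job 3: p=8, C=17
  Job 4: p=15, C=32
Total completion time = 3 + 9 + 17 + 32 = 61

61


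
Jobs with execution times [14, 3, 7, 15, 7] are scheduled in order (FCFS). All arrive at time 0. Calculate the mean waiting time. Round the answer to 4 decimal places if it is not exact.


FCFS order (as given): [14, 3, 7, 15, 7]
Waiting times:
  Job 1: wait = 0
  Job 2: wait = 14
  Job 3: wait = 17
  Job 4: wait = 24
  Job 5: wait = 39
Sum of waiting times = 94
Average waiting time = 94/5 = 18.8

18.8


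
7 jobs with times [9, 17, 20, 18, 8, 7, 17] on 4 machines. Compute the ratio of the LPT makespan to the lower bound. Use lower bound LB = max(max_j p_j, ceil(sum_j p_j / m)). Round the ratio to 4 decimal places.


LPT order: [20, 18, 17, 17, 9, 8, 7]
Machine loads after assignment: [20, 25, 26, 25]
LPT makespan = 26
Lower bound = max(max_job, ceil(total/4)) = max(20, 24) = 24
Ratio = 26 / 24 = 1.0833

1.0833


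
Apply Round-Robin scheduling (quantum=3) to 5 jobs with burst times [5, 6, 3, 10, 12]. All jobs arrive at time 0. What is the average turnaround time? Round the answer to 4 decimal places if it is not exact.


Time quantum = 3
Execution trace:
  J1 runs 3 units, time = 3
  J2 runs 3 units, time = 6
  J3 runs 3 units, time = 9
  J4 runs 3 units, time = 12
  J5 runs 3 units, time = 15
  J1 runs 2 units, time = 17
  J2 runs 3 units, time = 20
  J4 runs 3 units, time = 23
  J5 runs 3 units, time = 26
  J4 runs 3 units, time = 29
  J5 runs 3 units, time = 32
  J4 runs 1 units, time = 33
  J5 runs 3 units, time = 36
Finish times: [17, 20, 9, 33, 36]
Average turnaround = 115/5 = 23.0

23.0


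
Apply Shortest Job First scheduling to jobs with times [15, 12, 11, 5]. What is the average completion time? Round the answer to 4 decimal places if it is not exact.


SJF order (ascending): [5, 11, 12, 15]
Completion times:
  Job 1: burst=5, C=5
  Job 2: burst=11, C=16
  Job 3: burst=12, C=28
  Job 4: burst=15, C=43
Average completion = 92/4 = 23.0

23.0


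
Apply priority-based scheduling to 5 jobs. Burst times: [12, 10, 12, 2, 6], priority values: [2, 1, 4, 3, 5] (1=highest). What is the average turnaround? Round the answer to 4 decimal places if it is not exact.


Sort by priority (ascending = highest first):
Order: [(1, 10), (2, 12), (3, 2), (4, 12), (5, 6)]
Completion times:
  Priority 1, burst=10, C=10
  Priority 2, burst=12, C=22
  Priority 3, burst=2, C=24
  Priority 4, burst=12, C=36
  Priority 5, burst=6, C=42
Average turnaround = 134/5 = 26.8

26.8


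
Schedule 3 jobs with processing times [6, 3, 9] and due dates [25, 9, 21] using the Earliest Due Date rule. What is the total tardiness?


Sort by due date (EDD order): [(3, 9), (9, 21), (6, 25)]
Compute completion times and tardiness:
  Job 1: p=3, d=9, C=3, tardiness=max(0,3-9)=0
  Job 2: p=9, d=21, C=12, tardiness=max(0,12-21)=0
  Job 3: p=6, d=25, C=18, tardiness=max(0,18-25)=0
Total tardiness = 0

0


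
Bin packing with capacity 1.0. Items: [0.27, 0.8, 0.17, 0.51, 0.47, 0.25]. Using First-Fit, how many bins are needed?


Place items sequentially using First-Fit:
  Item 0.27 -> new Bin 1
  Item 0.8 -> new Bin 2
  Item 0.17 -> Bin 1 (now 0.44)
  Item 0.51 -> Bin 1 (now 0.95)
  Item 0.47 -> new Bin 3
  Item 0.25 -> Bin 3 (now 0.72)
Total bins used = 3

3


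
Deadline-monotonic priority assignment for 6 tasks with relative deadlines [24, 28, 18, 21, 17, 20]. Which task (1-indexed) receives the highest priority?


Sort tasks by relative deadline (ascending):
  Task 5: deadline = 17
  Task 3: deadline = 18
  Task 6: deadline = 20
  Task 4: deadline = 21
  Task 1: deadline = 24
  Task 2: deadline = 28
Priority order (highest first): [5, 3, 6, 4, 1, 2]
Highest priority task = 5

5


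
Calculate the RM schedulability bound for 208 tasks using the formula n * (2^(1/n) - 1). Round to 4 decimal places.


Compute 2^(1/208) = 1.0033379971
Subtract 1: 1.0033379971 - 1 = 0.0033379971
Multiply by n: 208 * 0.0033379971 = 0.6943033968
Round to 4 dp: 0.6943

0.6943


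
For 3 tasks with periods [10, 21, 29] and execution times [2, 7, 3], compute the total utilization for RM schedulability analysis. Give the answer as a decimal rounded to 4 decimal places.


Compute individual utilizations (exact fractions):
  Task 1: C/T = 2/10 = 1/5 (approx. 0.2)
  Task 2: C/T = 7/21 = 1/3 (approx. 0.3333)
  Task 3: C/T = 3/29 (approx. 0.1034)
Total utilization U = 1/5 + 1/3 + 3/29 = 277/435
Rounded to 4 decimal places: U = 0.6368
RM (Liu & Layland) bound for 3 tasks = 0.779763; compare with U = 277/435 (approx. 0.636782)
U <= bound, so schedulable by RM sufficient condition.

0.6368


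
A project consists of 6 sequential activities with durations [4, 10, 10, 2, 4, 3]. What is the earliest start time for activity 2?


Activity 2 starts after activities 1 through 1 complete.
Predecessor durations: [4]
ES = 4 = 4

4


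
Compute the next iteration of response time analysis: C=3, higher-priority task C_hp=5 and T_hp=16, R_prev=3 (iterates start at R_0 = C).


R_next = C + ceil(R_prev / T_hp) * C_hp
ceil(3 / 16) = ceil(0.1875) = 1
Interference = 1 * 5 = 5
R_next = 3 + 5 = 8

8


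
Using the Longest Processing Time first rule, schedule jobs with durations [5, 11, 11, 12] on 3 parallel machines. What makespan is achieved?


Sort jobs in decreasing order (LPT): [12, 11, 11, 5]
Assign each job to the least loaded machine:
  Machine 1: jobs [12], load = 12
  Machine 2: jobs [11, 5], load = 16
  Machine 3: jobs [11], load = 11
Makespan = max load = 16

16


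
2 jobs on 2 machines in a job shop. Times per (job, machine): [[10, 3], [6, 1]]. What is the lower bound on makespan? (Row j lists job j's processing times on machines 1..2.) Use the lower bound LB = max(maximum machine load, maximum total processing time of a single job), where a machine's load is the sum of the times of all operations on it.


Machine loads:
  Machine 1: 10 + 6 = 16
  Machine 2: 3 + 1 = 4
Max machine load = 16
Job totals:
  Job 1: 13
  Job 2: 7
Max job total = 13
Lower bound = max(16, 13) = 16

16


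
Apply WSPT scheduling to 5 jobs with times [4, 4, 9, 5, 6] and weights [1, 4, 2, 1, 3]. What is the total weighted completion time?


Compute p/w ratios and sort ascending (WSPT): [(4, 4), (6, 3), (4, 1), (9, 2), (5, 1)]
Compute weighted completion times:
  Job (p=4,w=4): C=4, w*C=4*4=16
  Job (p=6,w=3): C=10, w*C=3*10=30
  Job (p=4,w=1): C=14, w*C=1*14=14
  Job (p=9,w=2): C=23, w*C=2*23=46
  Job (p=5,w=1): C=28, w*C=1*28=28
Total weighted completion time = 134

134


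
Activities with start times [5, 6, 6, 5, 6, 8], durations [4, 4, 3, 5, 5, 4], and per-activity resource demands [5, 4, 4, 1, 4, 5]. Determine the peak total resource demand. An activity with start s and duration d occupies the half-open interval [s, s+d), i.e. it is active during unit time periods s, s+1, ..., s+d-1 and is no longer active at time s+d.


Each activity i is active on [start_i, start_i + duration_i).
Compute total resource usage per time slot:
  t=0: active resources = [], total = 0
  t=1: active resources = [], total = 0
  t=2: active resources = [], total = 0
  t=3: active resources = [], total = 0
  t=4: active resources = [], total = 0
  t=5: active resources = [5, 1], total = 6
  t=6: active resources = [5, 4, 4, 1, 4], total = 18
  t=7: active resources = [5, 4, 4, 1, 4], total = 18
  t=8: active resources = [5, 4, 4, 1, 4, 5], total = 23
  t=9: active resources = [4, 1, 4, 5], total = 14
  t=10: active resources = [4, 5], total = 9
  t=11: active resources = [5], total = 5
Peak resource demand = 23

23


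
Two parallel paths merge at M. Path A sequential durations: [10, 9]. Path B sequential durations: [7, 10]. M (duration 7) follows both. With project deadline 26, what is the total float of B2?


Forward pass: ES(B2) = sum of predecessors on chain B = 7
EF = ES + duration = 7 + 10 = 17
Backward pass: LF(M) = deadline = 26; LS(M) = 26 - 7 = 19
LF(B2) = LS(M) - sum(successors on chain B) = 19 - 0 = 19
LS = LF - duration = 19 - 10 = 9
Total float = LS - ES = 9 - 7 = 2

2


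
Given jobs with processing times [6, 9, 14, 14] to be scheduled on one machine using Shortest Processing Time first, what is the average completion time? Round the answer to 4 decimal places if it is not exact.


Sort jobs by processing time (SPT order): [6, 9, 14, 14]
Compute completion times sequentially:
  Job 1: processing = 6, completes at 6
  Job 2: processing = 9, completes at 15
  Job 3: processing = 14, completes at 29
  Job 4: processing = 14, completes at 43
Sum of completion times = 93
Average completion time = 93/4 = 23.25

23.25


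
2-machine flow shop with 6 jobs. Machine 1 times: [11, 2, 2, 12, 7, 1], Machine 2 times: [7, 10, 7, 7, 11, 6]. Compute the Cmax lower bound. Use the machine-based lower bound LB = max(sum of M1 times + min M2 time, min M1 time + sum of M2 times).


LB1 = sum(M1 times) + min(M2 times) = 35 + 6 = 41
LB2 = min(M1 times) + sum(M2 times) = 1 + 48 = 49
Lower bound = max(LB1, LB2) = max(41, 49) = 49

49


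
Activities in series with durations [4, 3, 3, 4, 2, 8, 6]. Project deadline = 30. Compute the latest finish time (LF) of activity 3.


LF(activity 3) = deadline - sum of successor durations
Successors: activities 4 through 7 with durations [4, 2, 8, 6]
Sum of successor durations = 20
LF = 30 - 20 = 10

10


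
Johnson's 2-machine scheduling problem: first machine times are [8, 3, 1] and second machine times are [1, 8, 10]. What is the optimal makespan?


Apply Johnson's rule:
  Group 1 (a <= b): [(3, 1, 10), (2, 3, 8)]
  Group 2 (a > b): [(1, 8, 1)]
Optimal job order: [3, 2, 1]
Schedule:
  Job 3: M1 done at 1, M2 done at 11
  Job 2: M1 done at 4, M2 done at 19
  Job 1: M1 done at 12, M2 done at 20
Makespan = 20

20


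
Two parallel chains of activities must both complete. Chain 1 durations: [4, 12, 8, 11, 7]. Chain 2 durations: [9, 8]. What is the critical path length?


Path A total = 4 + 12 + 8 + 11 + 7 = 42
Path B total = 9 + 8 = 17
Critical path = longest path = max(42, 17) = 42

42


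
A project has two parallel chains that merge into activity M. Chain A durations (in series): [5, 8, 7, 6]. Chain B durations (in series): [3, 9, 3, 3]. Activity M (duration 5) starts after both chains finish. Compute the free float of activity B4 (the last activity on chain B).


ES(B4) = sum of predecessors on chain B = 15
EF(B4) = ES + duration = 15 + 3 = 18
Successor of B4 is M. ES(M) = max(sum(A), sum(B)) = max(26, 18) = 26
Free float = ES(successor) - EF(current) = 26 - 18 = 8

8


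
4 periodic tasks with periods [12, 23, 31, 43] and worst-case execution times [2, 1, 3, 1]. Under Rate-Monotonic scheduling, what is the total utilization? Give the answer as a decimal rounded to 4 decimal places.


Compute individual utilizations (exact fractions):
  Task 1: C/T = 2/12 = 1/6 (approx. 0.1667)
  Task 2: C/T = 1/23 (approx. 0.0435)
  Task 3: C/T = 3/31 (approx. 0.0968)
  Task 4: C/T = 1/43 (approx. 0.0233)
Total utilization U = 1/6 + 1/23 + 3/31 + 1/43 = 60737/183954
Rounded to 4 decimal places: U = 0.3302
RM (Liu & Layland) bound for 4 tasks = 0.756828; compare with U = 60737/183954 (approx. 0.330175)
U <= bound, so schedulable by RM sufficient condition.

0.3302


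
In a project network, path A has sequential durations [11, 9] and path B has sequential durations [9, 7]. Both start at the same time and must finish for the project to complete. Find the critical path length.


Path A total = 11 + 9 = 20
Path B total = 9 + 7 = 16
Critical path = longest path = max(20, 16) = 20

20


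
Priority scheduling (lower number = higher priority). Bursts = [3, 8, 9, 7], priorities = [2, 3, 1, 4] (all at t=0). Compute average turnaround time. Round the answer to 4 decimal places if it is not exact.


Sort by priority (ascending = highest first):
Order: [(1, 9), (2, 3), (3, 8), (4, 7)]
Completion times:
  Priority 1, burst=9, C=9
  Priority 2, burst=3, C=12
  Priority 3, burst=8, C=20
  Priority 4, burst=7, C=27
Average turnaround = 68/4 = 17.0

17.0


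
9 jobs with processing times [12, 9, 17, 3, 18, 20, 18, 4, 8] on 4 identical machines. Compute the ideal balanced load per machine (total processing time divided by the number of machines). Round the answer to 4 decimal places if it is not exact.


Total processing time = 12 + 9 + 17 + 3 + 18 + 20 + 18 + 4 + 8 = 109
Number of machines = 4
Ideal balanced load = 109 / 4 = 27.25

27.25


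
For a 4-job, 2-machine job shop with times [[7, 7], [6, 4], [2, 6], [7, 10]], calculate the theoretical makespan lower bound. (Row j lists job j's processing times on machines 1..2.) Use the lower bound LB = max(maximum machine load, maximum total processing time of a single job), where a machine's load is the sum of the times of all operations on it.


Machine loads:
  Machine 1: 7 + 6 + 2 + 7 = 22
  Machine 2: 7 + 4 + 6 + 10 = 27
Max machine load = 27
Job totals:
  Job 1: 14
  Job 2: 10
  Job 3: 8
  Job 4: 17
Max job total = 17
Lower bound = max(27, 17) = 27

27


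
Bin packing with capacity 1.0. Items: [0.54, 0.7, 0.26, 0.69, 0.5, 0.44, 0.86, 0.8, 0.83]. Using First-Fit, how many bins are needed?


Place items sequentially using First-Fit:
  Item 0.54 -> new Bin 1
  Item 0.7 -> new Bin 2
  Item 0.26 -> Bin 1 (now 0.8)
  Item 0.69 -> new Bin 3
  Item 0.5 -> new Bin 4
  Item 0.44 -> Bin 4 (now 0.94)
  Item 0.86 -> new Bin 5
  Item 0.8 -> new Bin 6
  Item 0.83 -> new Bin 7
Total bins used = 7

7


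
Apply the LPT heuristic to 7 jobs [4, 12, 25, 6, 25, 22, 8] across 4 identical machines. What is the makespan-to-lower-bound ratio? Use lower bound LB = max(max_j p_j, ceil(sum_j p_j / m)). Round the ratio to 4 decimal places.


LPT order: [25, 25, 22, 12, 8, 6, 4]
Machine loads after assignment: [25, 25, 26, 26]
LPT makespan = 26
Lower bound = max(max_job, ceil(total/4)) = max(25, 26) = 26
Ratio = 26 / 26 = 1.0

1.0


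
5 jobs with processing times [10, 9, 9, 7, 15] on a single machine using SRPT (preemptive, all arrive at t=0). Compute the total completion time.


Since all jobs arrive at t=0, SRPT equals SPT ordering.
SPT order: [7, 9, 9, 10, 15]
Completion times:
  Job 1: p=7, C=7
  Job 2: p=9, C=16
  Job 3: p=9, C=25
  Job 4: p=10, C=35
  Job 5: p=15, C=50
Total completion time = 7 + 16 + 25 + 35 + 50 = 133

133


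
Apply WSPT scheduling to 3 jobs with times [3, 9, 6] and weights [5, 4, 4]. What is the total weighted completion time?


Compute p/w ratios and sort ascending (WSPT): [(3, 5), (6, 4), (9, 4)]
Compute weighted completion times:
  Job (p=3,w=5): C=3, w*C=5*3=15
  Job (p=6,w=4): C=9, w*C=4*9=36
  Job (p=9,w=4): C=18, w*C=4*18=72
Total weighted completion time = 123

123


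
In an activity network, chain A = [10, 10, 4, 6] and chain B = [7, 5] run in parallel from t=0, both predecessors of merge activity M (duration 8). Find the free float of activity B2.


ES(B2) = sum of predecessors on chain B = 7
EF(B2) = ES + duration = 7 + 5 = 12
Successor of B2 is M. ES(M) = max(sum(A), sum(B)) = max(30, 12) = 30
Free float = ES(successor) - EF(current) = 30 - 12 = 18

18


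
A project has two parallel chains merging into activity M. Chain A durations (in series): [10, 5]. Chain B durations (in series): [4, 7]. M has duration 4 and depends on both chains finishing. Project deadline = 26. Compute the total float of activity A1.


Forward pass: ES(A1) = sum of predecessors on chain A = 0
EF = ES + duration = 0 + 10 = 10
Backward pass: LF(M) = deadline = 26; LS(M) = 26 - 4 = 22
LF(A1) = LS(M) - sum(successors on chain A) = 22 - 5 = 17
LS = LF - duration = 17 - 10 = 7
Total float = LS - ES = 7 - 0 = 7

7


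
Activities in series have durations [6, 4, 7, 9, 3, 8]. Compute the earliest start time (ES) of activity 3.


Activity 3 starts after activities 1 through 2 complete.
Predecessor durations: [6, 4]
ES = 6 + 4 = 10

10


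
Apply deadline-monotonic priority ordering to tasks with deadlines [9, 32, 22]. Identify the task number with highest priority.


Sort tasks by relative deadline (ascending):
  Task 1: deadline = 9
  Task 3: deadline = 22
  Task 2: deadline = 32
Priority order (highest first): [1, 3, 2]
Highest priority task = 1

1


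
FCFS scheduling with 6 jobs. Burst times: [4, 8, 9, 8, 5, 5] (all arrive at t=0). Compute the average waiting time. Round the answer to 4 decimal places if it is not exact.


FCFS order (as given): [4, 8, 9, 8, 5, 5]
Waiting times:
  Job 1: wait = 0
  Job 2: wait = 4
  Job 3: wait = 12
  Job 4: wait = 21
  Job 5: wait = 29
  Job 6: wait = 34
Sum of waiting times = 100
Average waiting time = 100/6 = 16.6667

16.6667


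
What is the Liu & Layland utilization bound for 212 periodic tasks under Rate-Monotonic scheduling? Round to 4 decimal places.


Compute 2^(1/212) = 1.0032749130
Subtract 1: 1.0032749130 - 1 = 0.0032749130
Multiply by n: 212 * 0.0032749130 = 0.6942815560
Round to 4 dp: 0.6943

0.6943


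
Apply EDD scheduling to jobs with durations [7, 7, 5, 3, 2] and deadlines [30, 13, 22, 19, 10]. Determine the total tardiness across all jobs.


Sort by due date (EDD order): [(2, 10), (7, 13), (3, 19), (5, 22), (7, 30)]
Compute completion times and tardiness:
  Job 1: p=2, d=10, C=2, tardiness=max(0,2-10)=0
  Job 2: p=7, d=13, C=9, tardiness=max(0,9-13)=0
  Job 3: p=3, d=19, C=12, tardiness=max(0,12-19)=0
  Job 4: p=5, d=22, C=17, tardiness=max(0,17-22)=0
  Job 5: p=7, d=30, C=24, tardiness=max(0,24-30)=0
Total tardiness = 0

0


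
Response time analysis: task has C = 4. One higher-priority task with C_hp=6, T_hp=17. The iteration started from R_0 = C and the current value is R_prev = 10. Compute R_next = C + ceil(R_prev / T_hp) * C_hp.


R_next = C + ceil(R_prev / T_hp) * C_hp
ceil(10 / 17) = ceil(0.5882) = 1
Interference = 1 * 6 = 6
R_next = 4 + 6 = 10
R_next = R_prev, so the iteration has converged (response time = 10).

10


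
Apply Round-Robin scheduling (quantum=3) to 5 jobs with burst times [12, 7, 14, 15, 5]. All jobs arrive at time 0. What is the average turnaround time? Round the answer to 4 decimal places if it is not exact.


Time quantum = 3
Execution trace:
  J1 runs 3 units, time = 3
  J2 runs 3 units, time = 6
  J3 runs 3 units, time = 9
  J4 runs 3 units, time = 12
  J5 runs 3 units, time = 15
  J1 runs 3 units, time = 18
  J2 runs 3 units, time = 21
  J3 runs 3 units, time = 24
  J4 runs 3 units, time = 27
  J5 runs 2 units, time = 29
  J1 runs 3 units, time = 32
  J2 runs 1 units, time = 33
  J3 runs 3 units, time = 36
  J4 runs 3 units, time = 39
  J1 runs 3 units, time = 42
  J3 runs 3 units, time = 45
  J4 runs 3 units, time = 48
  J3 runs 2 units, time = 50
  J4 runs 3 units, time = 53
Finish times: [42, 33, 50, 53, 29]
Average turnaround = 207/5 = 41.4

41.4


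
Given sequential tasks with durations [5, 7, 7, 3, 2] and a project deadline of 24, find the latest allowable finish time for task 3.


LF(activity 3) = deadline - sum of successor durations
Successors: activities 4 through 5 with durations [3, 2]
Sum of successor durations = 5
LF = 24 - 5 = 19

19


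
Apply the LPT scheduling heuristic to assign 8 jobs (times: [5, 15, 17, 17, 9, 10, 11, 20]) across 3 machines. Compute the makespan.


Sort jobs in decreasing order (LPT): [20, 17, 17, 15, 11, 10, 9, 5]
Assign each job to the least loaded machine:
  Machine 1: jobs [20, 10, 5], load = 35
  Machine 2: jobs [17, 15], load = 32
  Machine 3: jobs [17, 11, 9], load = 37
Makespan = max load = 37

37


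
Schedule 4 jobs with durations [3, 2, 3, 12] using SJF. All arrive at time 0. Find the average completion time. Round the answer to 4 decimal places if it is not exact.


SJF order (ascending): [2, 3, 3, 12]
Completion times:
  Job 1: burst=2, C=2
  Job 2: burst=3, C=5
  Job 3: burst=3, C=8
  Job 4: burst=12, C=20
Average completion = 35/4 = 8.75

8.75


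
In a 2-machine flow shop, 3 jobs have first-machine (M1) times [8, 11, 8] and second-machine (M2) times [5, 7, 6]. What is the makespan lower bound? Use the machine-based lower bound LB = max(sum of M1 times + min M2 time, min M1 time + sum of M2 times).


LB1 = sum(M1 times) + min(M2 times) = 27 + 5 = 32
LB2 = min(M1 times) + sum(M2 times) = 8 + 18 = 26
Lower bound = max(LB1, LB2) = max(32, 26) = 32

32


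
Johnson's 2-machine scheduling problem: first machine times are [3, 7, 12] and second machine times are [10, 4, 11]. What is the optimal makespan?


Apply Johnson's rule:
  Group 1 (a <= b): [(1, 3, 10)]
  Group 2 (a > b): [(3, 12, 11), (2, 7, 4)]
Optimal job order: [1, 3, 2]
Schedule:
  Job 1: M1 done at 3, M2 done at 13
  Job 3: M1 done at 15, M2 done at 26
  Job 2: M1 done at 22, M2 done at 30
Makespan = 30

30


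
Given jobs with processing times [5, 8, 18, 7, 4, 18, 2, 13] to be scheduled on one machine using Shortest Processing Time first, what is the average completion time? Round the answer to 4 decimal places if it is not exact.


Sort jobs by processing time (SPT order): [2, 4, 5, 7, 8, 13, 18, 18]
Compute completion times sequentially:
  Job 1: processing = 2, completes at 2
  Job 2: processing = 4, completes at 6
  Job 3: processing = 5, completes at 11
  Job 4: processing = 7, completes at 18
  Job 5: processing = 8, completes at 26
  Job 6: processing = 13, completes at 39
  Job 7: processing = 18, completes at 57
  Job 8: processing = 18, completes at 75
Sum of completion times = 234
Average completion time = 234/8 = 29.25

29.25


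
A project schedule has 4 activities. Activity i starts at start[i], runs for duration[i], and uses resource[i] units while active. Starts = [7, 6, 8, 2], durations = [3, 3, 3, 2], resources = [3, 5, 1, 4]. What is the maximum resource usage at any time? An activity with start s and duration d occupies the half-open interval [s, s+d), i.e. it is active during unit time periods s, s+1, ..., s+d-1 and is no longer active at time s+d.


Each activity i is active on [start_i, start_i + duration_i).
Compute total resource usage per time slot:
  t=0: active resources = [], total = 0
  t=1: active resources = [], total = 0
  t=2: active resources = [4], total = 4
  t=3: active resources = [4], total = 4
  t=4: active resources = [], total = 0
  t=5: active resources = [], total = 0
  t=6: active resources = [5], total = 5
  t=7: active resources = [3, 5], total = 8
  t=8: active resources = [3, 5, 1], total = 9
  t=9: active resources = [3, 1], total = 4
  t=10: active resources = [1], total = 1
Peak resource demand = 9

9


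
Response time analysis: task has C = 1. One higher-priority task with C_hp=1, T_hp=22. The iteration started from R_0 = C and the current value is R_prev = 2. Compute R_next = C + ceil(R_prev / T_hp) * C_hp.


R_next = C + ceil(R_prev / T_hp) * C_hp
ceil(2 / 22) = ceil(0.0909) = 1
Interference = 1 * 1 = 1
R_next = 1 + 1 = 2
R_next = R_prev, so the iteration has converged (response time = 2).

2


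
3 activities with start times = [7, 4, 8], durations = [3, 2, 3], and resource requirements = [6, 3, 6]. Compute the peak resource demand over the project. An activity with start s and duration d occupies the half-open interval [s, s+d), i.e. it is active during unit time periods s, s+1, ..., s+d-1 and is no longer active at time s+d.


Each activity i is active on [start_i, start_i + duration_i).
Compute total resource usage per time slot:
  t=0: active resources = [], total = 0
  t=1: active resources = [], total = 0
  t=2: active resources = [], total = 0
  t=3: active resources = [], total = 0
  t=4: active resources = [3], total = 3
  t=5: active resources = [3], total = 3
  t=6: active resources = [], total = 0
  t=7: active resources = [6], total = 6
  t=8: active resources = [6, 6], total = 12
  t=9: active resources = [6, 6], total = 12
  t=10: active resources = [6], total = 6
Peak resource demand = 12

12


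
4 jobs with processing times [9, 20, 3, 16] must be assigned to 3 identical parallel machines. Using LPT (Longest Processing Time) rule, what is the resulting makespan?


Sort jobs in decreasing order (LPT): [20, 16, 9, 3]
Assign each job to the least loaded machine:
  Machine 1: jobs [20], load = 20
  Machine 2: jobs [16], load = 16
  Machine 3: jobs [9, 3], load = 12
Makespan = max load = 20

20


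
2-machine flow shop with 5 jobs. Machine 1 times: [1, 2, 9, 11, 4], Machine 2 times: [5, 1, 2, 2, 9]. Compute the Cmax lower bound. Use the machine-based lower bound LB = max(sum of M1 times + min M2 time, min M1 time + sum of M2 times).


LB1 = sum(M1 times) + min(M2 times) = 27 + 1 = 28
LB2 = min(M1 times) + sum(M2 times) = 1 + 19 = 20
Lower bound = max(LB1, LB2) = max(28, 20) = 28

28


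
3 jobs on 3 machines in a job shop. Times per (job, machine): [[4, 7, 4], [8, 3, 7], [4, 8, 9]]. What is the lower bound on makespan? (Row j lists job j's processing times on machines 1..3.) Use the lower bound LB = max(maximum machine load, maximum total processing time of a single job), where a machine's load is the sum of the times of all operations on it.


Machine loads:
  Machine 1: 4 + 8 + 4 = 16
  Machine 2: 7 + 3 + 8 = 18
  Machine 3: 4 + 7 + 9 = 20
Max machine load = 20
Job totals:
  Job 1: 15
  Job 2: 18
  Job 3: 21
Max job total = 21
Lower bound = max(20, 21) = 21

21


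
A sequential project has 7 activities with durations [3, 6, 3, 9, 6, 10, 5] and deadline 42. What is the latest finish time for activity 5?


LF(activity 5) = deadline - sum of successor durations
Successors: activities 6 through 7 with durations [10, 5]
Sum of successor durations = 15
LF = 42 - 15 = 27

27


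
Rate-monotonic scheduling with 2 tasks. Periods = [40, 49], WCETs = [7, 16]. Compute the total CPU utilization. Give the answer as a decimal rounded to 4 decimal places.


Compute individual utilizations (exact fractions):
  Task 1: C/T = 7/40 (approx. 0.175)
  Task 2: C/T = 16/49 (approx. 0.3265)
Total utilization U = 7/40 + 16/49 = 983/1960
Rounded to 4 decimal places: U = 0.5015
RM (Liu & Layland) bound for 2 tasks = 0.828427; compare with U = 983/1960 (approx. 0.501531)
U <= bound, so schedulable by RM sufficient condition.

0.5015


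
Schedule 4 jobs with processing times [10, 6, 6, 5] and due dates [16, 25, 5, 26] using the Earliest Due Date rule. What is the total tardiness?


Sort by due date (EDD order): [(6, 5), (10, 16), (6, 25), (5, 26)]
Compute completion times and tardiness:
  Job 1: p=6, d=5, C=6, tardiness=max(0,6-5)=1
  Job 2: p=10, d=16, C=16, tardiness=max(0,16-16)=0
  Job 3: p=6, d=25, C=22, tardiness=max(0,22-25)=0
  Job 4: p=5, d=26, C=27, tardiness=max(0,27-26)=1
Total tardiness = 2

2


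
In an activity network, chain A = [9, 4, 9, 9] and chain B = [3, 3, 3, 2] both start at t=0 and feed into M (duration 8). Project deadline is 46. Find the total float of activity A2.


Forward pass: ES(A2) = sum of predecessors on chain A = 9
EF = ES + duration = 9 + 4 = 13
Backward pass: LF(M) = deadline = 46; LS(M) = 46 - 8 = 38
LF(A2) = LS(M) - sum(successors on chain A) = 38 - 18 = 20
LS = LF - duration = 20 - 4 = 16
Total float = LS - ES = 16 - 9 = 7

7


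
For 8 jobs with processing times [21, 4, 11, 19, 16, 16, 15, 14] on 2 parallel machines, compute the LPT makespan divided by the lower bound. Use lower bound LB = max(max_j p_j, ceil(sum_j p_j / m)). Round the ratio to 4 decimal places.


LPT order: [21, 19, 16, 16, 15, 14, 11, 4]
Machine loads after assignment: [55, 61]
LPT makespan = 61
Lower bound = max(max_job, ceil(total/2)) = max(21, 58) = 58
Ratio = 61 / 58 = 1.0517

1.0517


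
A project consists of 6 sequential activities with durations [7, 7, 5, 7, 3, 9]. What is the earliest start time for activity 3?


Activity 3 starts after activities 1 through 2 complete.
Predecessor durations: [7, 7]
ES = 7 + 7 = 14

14


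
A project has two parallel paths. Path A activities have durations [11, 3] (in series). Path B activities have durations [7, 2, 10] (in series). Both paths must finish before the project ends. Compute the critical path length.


Path A total = 11 + 3 = 14
Path B total = 7 + 2 + 10 = 19
Critical path = longest path = max(14, 19) = 19

19


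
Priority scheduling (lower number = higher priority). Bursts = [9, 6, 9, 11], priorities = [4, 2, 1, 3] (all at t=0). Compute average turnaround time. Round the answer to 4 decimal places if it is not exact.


Sort by priority (ascending = highest first):
Order: [(1, 9), (2, 6), (3, 11), (4, 9)]
Completion times:
  Priority 1, burst=9, C=9
  Priority 2, burst=6, C=15
  Priority 3, burst=11, C=26
  Priority 4, burst=9, C=35
Average turnaround = 85/4 = 21.25

21.25


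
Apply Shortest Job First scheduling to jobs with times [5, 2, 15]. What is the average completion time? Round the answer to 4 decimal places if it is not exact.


SJF order (ascending): [2, 5, 15]
Completion times:
  Job 1: burst=2, C=2
  Job 2: burst=5, C=7
  Job 3: burst=15, C=22
Average completion = 31/3 = 10.3333

10.3333


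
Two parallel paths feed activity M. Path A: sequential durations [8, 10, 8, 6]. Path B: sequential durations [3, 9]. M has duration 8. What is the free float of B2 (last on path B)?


ES(B2) = sum of predecessors on chain B = 3
EF(B2) = ES + duration = 3 + 9 = 12
Successor of B2 is M. ES(M) = max(sum(A), sum(B)) = max(32, 12) = 32
Free float = ES(successor) - EF(current) = 32 - 12 = 20

20


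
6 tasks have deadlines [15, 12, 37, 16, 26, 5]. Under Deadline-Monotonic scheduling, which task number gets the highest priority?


Sort tasks by relative deadline (ascending):
  Task 6: deadline = 5
  Task 2: deadline = 12
  Task 1: deadline = 15
  Task 4: deadline = 16
  Task 5: deadline = 26
  Task 3: deadline = 37
Priority order (highest first): [6, 2, 1, 4, 5, 3]
Highest priority task = 6

6


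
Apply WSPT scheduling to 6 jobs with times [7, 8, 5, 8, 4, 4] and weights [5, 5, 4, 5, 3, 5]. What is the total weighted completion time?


Compute p/w ratios and sort ascending (WSPT): [(4, 5), (5, 4), (4, 3), (7, 5), (8, 5), (8, 5)]
Compute weighted completion times:
  Job (p=4,w=5): C=4, w*C=5*4=20
  Job (p=5,w=4): C=9, w*C=4*9=36
  Job (p=4,w=3): C=13, w*C=3*13=39
  Job (p=7,w=5): C=20, w*C=5*20=100
  Job (p=8,w=5): C=28, w*C=5*28=140
  Job (p=8,w=5): C=36, w*C=5*36=180
Total weighted completion time = 515

515


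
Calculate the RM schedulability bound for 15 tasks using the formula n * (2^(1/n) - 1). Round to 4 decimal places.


Compute 2^(1/15) = 1.0472941228
Subtract 1: 1.0472941228 - 1 = 0.0472941228
Multiply by n: 15 * 0.0472941228 = 0.7094118420
Round to 4 dp: 0.7094

0.7094


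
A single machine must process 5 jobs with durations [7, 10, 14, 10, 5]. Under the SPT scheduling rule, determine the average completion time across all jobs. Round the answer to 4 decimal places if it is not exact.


Sort jobs by processing time (SPT order): [5, 7, 10, 10, 14]
Compute completion times sequentially:
  Job 1: processing = 5, completes at 5
  Job 2: processing = 7, completes at 12
  Job 3: processing = 10, completes at 22
  Job 4: processing = 10, completes at 32
  Job 5: processing = 14, completes at 46
Sum of completion times = 117
Average completion time = 117/5 = 23.4

23.4


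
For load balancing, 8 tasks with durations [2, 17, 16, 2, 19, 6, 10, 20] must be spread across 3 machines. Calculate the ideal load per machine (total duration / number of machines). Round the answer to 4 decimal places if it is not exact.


Total processing time = 2 + 17 + 16 + 2 + 19 + 6 + 10 + 20 = 92
Number of machines = 3
Ideal balanced load = 92 / 3 = 30.6667

30.6667


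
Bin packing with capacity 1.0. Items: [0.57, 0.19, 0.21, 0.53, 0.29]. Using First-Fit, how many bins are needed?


Place items sequentially using First-Fit:
  Item 0.57 -> new Bin 1
  Item 0.19 -> Bin 1 (now 0.76)
  Item 0.21 -> Bin 1 (now 0.97)
  Item 0.53 -> new Bin 2
  Item 0.29 -> Bin 2 (now 0.82)
Total bins used = 2

2


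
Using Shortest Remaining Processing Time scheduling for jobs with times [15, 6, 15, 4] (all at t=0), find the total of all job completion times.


Since all jobs arrive at t=0, SRPT equals SPT ordering.
SPT order: [4, 6, 15, 15]
Completion times:
  Job 1: p=4, C=4
  Job 2: p=6, C=10
  Job 3: p=15, C=25
  Job 4: p=15, C=40
Total completion time = 4 + 10 + 25 + 40 = 79

79


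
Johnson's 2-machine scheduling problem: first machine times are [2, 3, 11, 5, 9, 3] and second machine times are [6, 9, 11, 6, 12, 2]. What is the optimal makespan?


Apply Johnson's rule:
  Group 1 (a <= b): [(1, 2, 6), (2, 3, 9), (4, 5, 6), (5, 9, 12), (3, 11, 11)]
  Group 2 (a > b): [(6, 3, 2)]
Optimal job order: [1, 2, 4, 5, 3, 6]
Schedule:
  Job 1: M1 done at 2, M2 done at 8
  Job 2: M1 done at 5, M2 done at 17
  Job 4: M1 done at 10, M2 done at 23
  Job 5: M1 done at 19, M2 done at 35
  Job 3: M1 done at 30, M2 done at 46
  Job 6: M1 done at 33, M2 done at 48
Makespan = 48

48


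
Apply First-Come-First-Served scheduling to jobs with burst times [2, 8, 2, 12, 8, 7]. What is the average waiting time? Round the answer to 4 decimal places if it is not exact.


FCFS order (as given): [2, 8, 2, 12, 8, 7]
Waiting times:
  Job 1: wait = 0
  Job 2: wait = 2
  Job 3: wait = 10
  Job 4: wait = 12
  Job 5: wait = 24
  Job 6: wait = 32
Sum of waiting times = 80
Average waiting time = 80/6 = 13.3333

13.3333


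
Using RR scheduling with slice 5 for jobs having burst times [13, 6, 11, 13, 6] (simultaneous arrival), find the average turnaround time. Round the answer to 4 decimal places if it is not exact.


Time quantum = 5
Execution trace:
  J1 runs 5 units, time = 5
  J2 runs 5 units, time = 10
  J3 runs 5 units, time = 15
  J4 runs 5 units, time = 20
  J5 runs 5 units, time = 25
  J1 runs 5 units, time = 30
  J2 runs 1 units, time = 31
  J3 runs 5 units, time = 36
  J4 runs 5 units, time = 41
  J5 runs 1 units, time = 42
  J1 runs 3 units, time = 45
  J3 runs 1 units, time = 46
  J4 runs 3 units, time = 49
Finish times: [45, 31, 46, 49, 42]
Average turnaround = 213/5 = 42.6

42.6


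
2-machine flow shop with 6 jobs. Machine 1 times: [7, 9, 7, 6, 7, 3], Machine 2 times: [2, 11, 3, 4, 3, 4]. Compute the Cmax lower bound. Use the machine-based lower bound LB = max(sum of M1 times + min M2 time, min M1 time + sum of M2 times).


LB1 = sum(M1 times) + min(M2 times) = 39 + 2 = 41
LB2 = min(M1 times) + sum(M2 times) = 3 + 27 = 30
Lower bound = max(LB1, LB2) = max(41, 30) = 41

41


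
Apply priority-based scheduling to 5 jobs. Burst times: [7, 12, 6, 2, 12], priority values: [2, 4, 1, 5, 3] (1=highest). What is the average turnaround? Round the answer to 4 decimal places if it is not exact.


Sort by priority (ascending = highest first):
Order: [(1, 6), (2, 7), (3, 12), (4, 12), (5, 2)]
Completion times:
  Priority 1, burst=6, C=6
  Priority 2, burst=7, C=13
  Priority 3, burst=12, C=25
  Priority 4, burst=12, C=37
  Priority 5, burst=2, C=39
Average turnaround = 120/5 = 24.0

24.0


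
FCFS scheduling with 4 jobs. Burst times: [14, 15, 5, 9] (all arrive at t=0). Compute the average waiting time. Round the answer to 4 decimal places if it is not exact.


FCFS order (as given): [14, 15, 5, 9]
Waiting times:
  Job 1: wait = 0
  Job 2: wait = 14
  Job 3: wait = 29
  Job 4: wait = 34
Sum of waiting times = 77
Average waiting time = 77/4 = 19.25

19.25


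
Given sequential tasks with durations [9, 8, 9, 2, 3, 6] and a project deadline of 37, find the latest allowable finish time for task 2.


LF(activity 2) = deadline - sum of successor durations
Successors: activities 3 through 6 with durations [9, 2, 3, 6]
Sum of successor durations = 20
LF = 37 - 20 = 17

17


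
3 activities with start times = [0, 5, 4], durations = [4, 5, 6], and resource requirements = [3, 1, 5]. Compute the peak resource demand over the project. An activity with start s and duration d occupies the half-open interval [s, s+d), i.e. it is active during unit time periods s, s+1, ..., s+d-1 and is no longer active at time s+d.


Each activity i is active on [start_i, start_i + duration_i).
Compute total resource usage per time slot:
  t=0: active resources = [3], total = 3
  t=1: active resources = [3], total = 3
  t=2: active resources = [3], total = 3
  t=3: active resources = [3], total = 3
  t=4: active resources = [5], total = 5
  t=5: active resources = [1, 5], total = 6
  t=6: active resources = [1, 5], total = 6
  t=7: active resources = [1, 5], total = 6
  t=8: active resources = [1, 5], total = 6
  t=9: active resources = [1, 5], total = 6
Peak resource demand = 6

6


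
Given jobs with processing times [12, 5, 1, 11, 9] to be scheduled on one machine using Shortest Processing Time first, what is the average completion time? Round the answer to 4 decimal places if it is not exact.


Sort jobs by processing time (SPT order): [1, 5, 9, 11, 12]
Compute completion times sequentially:
  Job 1: processing = 1, completes at 1
  Job 2: processing = 5, completes at 6
  Job 3: processing = 9, completes at 15
  Job 4: processing = 11, completes at 26
  Job 5: processing = 12, completes at 38
Sum of completion times = 86
Average completion time = 86/5 = 17.2

17.2


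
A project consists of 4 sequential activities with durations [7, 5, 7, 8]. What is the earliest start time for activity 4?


Activity 4 starts after activities 1 through 3 complete.
Predecessor durations: [7, 5, 7]
ES = 7 + 5 + 7 = 19

19


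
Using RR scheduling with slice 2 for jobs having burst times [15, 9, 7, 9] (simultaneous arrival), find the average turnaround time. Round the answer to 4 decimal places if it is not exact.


Time quantum = 2
Execution trace:
  J1 runs 2 units, time = 2
  J2 runs 2 units, time = 4
  J3 runs 2 units, time = 6
  J4 runs 2 units, time = 8
  J1 runs 2 units, time = 10
  J2 runs 2 units, time = 12
  J3 runs 2 units, time = 14
  J4 runs 2 units, time = 16
  J1 runs 2 units, time = 18
  J2 runs 2 units, time = 20
  J3 runs 2 units, time = 22
  J4 runs 2 units, time = 24
  J1 runs 2 units, time = 26
  J2 runs 2 units, time = 28
  J3 runs 1 units, time = 29
  J4 runs 2 units, time = 31
  J1 runs 2 units, time = 33
  J2 runs 1 units, time = 34
  J4 runs 1 units, time = 35
  J1 runs 2 units, time = 37
  J1 runs 2 units, time = 39
  J1 runs 1 units, time = 40
Finish times: [40, 34, 29, 35]
Average turnaround = 138/4 = 34.5

34.5


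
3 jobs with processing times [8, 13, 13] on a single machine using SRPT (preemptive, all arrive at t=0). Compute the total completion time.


Since all jobs arrive at t=0, SRPT equals SPT ordering.
SPT order: [8, 13, 13]
Completion times:
  Job 1: p=8, C=8
  Job 2: p=13, C=21
  Job 3: p=13, C=34
Total completion time = 8 + 21 + 34 = 63

63


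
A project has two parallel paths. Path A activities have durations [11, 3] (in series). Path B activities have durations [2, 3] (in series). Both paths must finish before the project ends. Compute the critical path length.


Path A total = 11 + 3 = 14
Path B total = 2 + 3 = 5
Critical path = longest path = max(14, 5) = 14

14


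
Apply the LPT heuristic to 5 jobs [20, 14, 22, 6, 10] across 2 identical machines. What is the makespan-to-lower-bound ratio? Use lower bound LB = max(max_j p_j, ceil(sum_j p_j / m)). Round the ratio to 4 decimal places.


LPT order: [22, 20, 14, 10, 6]
Machine loads after assignment: [38, 34]
LPT makespan = 38
Lower bound = max(max_job, ceil(total/2)) = max(22, 36) = 36
Ratio = 38 / 36 = 1.0556

1.0556


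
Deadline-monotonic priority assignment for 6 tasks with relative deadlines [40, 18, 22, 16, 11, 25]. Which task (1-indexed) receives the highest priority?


Sort tasks by relative deadline (ascending):
  Task 5: deadline = 11
  Task 4: deadline = 16
  Task 2: deadline = 18
  Task 3: deadline = 22
  Task 6: deadline = 25
  Task 1: deadline = 40
Priority order (highest first): [5, 4, 2, 3, 6, 1]
Highest priority task = 5

5
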